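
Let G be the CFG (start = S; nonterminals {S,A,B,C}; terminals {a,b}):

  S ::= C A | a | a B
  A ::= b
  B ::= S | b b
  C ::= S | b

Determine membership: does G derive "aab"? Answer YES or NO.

Convert to CNF:
  S -> C A | T0 B | a
  A -> b
  B -> C A | T0 B | T1 T1 | a
  C -> C A | T0 B | a | b
  T0 -> a
  T1 -> b

Fill CYK table bottom-up:
  T[0,0] 'a' = {B,C,S,T0}  orig:{B,C,S}
  T[1,1] 'a' = {B,C,S,T0}  orig:{B,C,S}
  T[2,2] 'b' = {A,C,T1}  orig:{A,C}
  T[0,1] 'aa' = {B,C,S}
  T[1,2] 'ab' = {B,C,S}
  T[0,2] 'aab' = {B,C,S}

S ∈ T[0,2] ⇒ YES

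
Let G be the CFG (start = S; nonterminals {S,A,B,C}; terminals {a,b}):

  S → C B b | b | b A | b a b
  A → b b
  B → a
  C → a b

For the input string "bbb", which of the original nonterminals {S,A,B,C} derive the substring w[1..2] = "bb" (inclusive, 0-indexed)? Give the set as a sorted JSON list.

Convert to CNF:
  S -> C X2 | T0 A | T0 X3 | b
  A -> T0 T0
  B -> a
  C -> T1 T0
  T0 -> b
  T1 -> a
  X2 -> B T0
  X3 -> T1 T0

Fill CYK table bottom-up — only the sub-triangle for w[1..2]:
  cell(1,1) b: {S,T0}  orig:{S}
  cell(2,2) b: {S,T0}  orig:{S}
  cell(1,2) bb: {A}

Original NTs in T[1,2] deriving "bb": ["A"]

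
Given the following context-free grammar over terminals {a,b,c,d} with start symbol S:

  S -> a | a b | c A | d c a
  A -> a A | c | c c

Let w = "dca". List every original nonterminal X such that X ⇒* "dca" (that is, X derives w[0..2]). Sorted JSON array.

CNF form of G:
  S -> T0 T2 | T1 A | T3 X4 | a
  A -> T0 A | T1 T1 | c
  T0 -> a
  T1 -> c
  T2 -> b
  T3 -> d
  X4 -> T1 T0

Fill CYK table bottom-up, restricted to cells inside w[0..2]:
  [0..0]={T3}  "d"  orig:{}
  [1..1]={A,T1}  "c"  orig:{A}
  [2..2]={S,T0}  "a"  orig:{S}
  [0..1]=∅  "dc"
  [1..2]={X4}  "ca"  orig:{}
  [0..2]={S}  "dca"

Original NTs in T[0,2] deriving "dca": ["S"]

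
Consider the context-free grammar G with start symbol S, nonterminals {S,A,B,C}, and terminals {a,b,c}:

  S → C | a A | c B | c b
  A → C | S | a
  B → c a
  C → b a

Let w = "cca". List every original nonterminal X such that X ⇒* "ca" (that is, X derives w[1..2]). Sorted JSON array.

CNF form of G:
  S -> T0 A | T1 T0 | T2 B | T2 T1
  A -> T0 A | T1 T0 | T2 B | T2 T1 | a
  B -> T2 T0
  C -> T1 T0
  T0 -> a
  T1 -> b
  T2 -> c

CYK table (by increasing span) (cells [i..j] with 1 ≤ i ≤ j ≤ 2 only):
  cell(1,1) c: {T2}  orig:{}
  cell(2,2) a: {A,T0}  orig:{A}
  cell(1,2) ca: {B}

Original NTs in T[1,2] deriving "ca": ["B"]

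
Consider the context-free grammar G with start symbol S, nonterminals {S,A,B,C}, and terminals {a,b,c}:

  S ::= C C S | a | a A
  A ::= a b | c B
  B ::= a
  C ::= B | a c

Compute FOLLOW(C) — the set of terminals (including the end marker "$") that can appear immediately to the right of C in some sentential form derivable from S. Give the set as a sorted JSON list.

FIRST iteration:
iter 1:
  A via A→a b: +{a}
  A via A→c B: +{c}
  B via B→a: +{a}
  C via C→B: +{a}
  S via S→C C S: +{a}
  FIRST[S]={a}  FIRST[A]={a,c}  FIRST[B]={a}  FIRST[C]={a}
iter 2: (no change)
  FIRST[S]={a}  FIRST[A]={a,c}  FIRST[B]={a}  FIRST[C]={a}

FOLLOW iteration:
FOLLOW(S) := {$}
pass 1:
  S→C C S: FOLLOW(C) ⊇ FIRST(C) = {a}; new: +{a}
  S→a A: FOLLOW(A) ⊇ FOLLOW(S) ⊇ {$}; new: +{$}
  S: {$}  A: {$}  B: {}  C: {a}
pass 2:
  A→c B: FOLLOW(B) ⊇ FOLLOW(A) ⊇ {$}; new: +{$}
  C→B: FOLLOW(B) ⊇ FOLLOW(C) ⊇ {a}; new: +{a}
  S: {$}  A: {$}  B: {$,a}  C: {a}
pass 3: (stable)
  S: {$}  A: {$}  B: {$,a}  C: {a}

FOLLOW(C) = ["a"]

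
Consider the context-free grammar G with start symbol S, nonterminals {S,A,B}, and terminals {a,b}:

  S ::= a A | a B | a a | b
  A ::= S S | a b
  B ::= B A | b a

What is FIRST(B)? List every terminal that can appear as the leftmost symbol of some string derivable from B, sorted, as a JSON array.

Compute FIRST by fixpoint:
round 1:
  A via A→a b: +{a}
  B via B→b a: +{b}
  S via S→a A: +{a}
  S via S→b: +{b}
  S: {a,b}  A: {a}  B: {b}
round 2:
  A via A→S S: +{b}
  S: {a,b}  A: {a,b}  B: {b}
round 3: (stable)
  S: {a,b}  A: {a,b}  B: {b}

FIRST(B) = ["b"]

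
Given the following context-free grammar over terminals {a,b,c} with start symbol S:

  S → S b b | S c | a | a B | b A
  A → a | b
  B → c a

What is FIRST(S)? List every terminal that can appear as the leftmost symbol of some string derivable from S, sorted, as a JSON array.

FIRST sets, iterate to fixpoint:
round 1:
  A via A→a: +{a}
  A via A→b: +{b}
  B via B→c a: +{c}
  S via S→a: +{a}
  S via S→b A: +{b}
  FIRST[S]={a,b}  FIRST[A]={a,b}  FIRST[B]={c}
round 2: (stable)
  FIRST[S]={a,b}  FIRST[A]={a,b}  FIRST[B]={c}

FIRST(S) = ["a", "b"]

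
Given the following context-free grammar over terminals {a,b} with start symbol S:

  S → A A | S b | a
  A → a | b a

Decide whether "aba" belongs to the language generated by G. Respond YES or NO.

Convert to CNF:
  S -> A A | S T0 | a
  A -> T0 T1 | a
  T0 -> b
  T1 -> a

Fill CYK table bottom-up:
  cell(0,0) a: {A,S,T1}  orig:{A,S}
  cell(1,1) b: {T0}  orig:{}
  cell(2,2) a: {A,S,T1}  orig:{A,S}
  cell(0,1) ab: {S}
  cell(1,2) ba: {A}
  cell(0,2) aba: {S}

S ∈ T[0,2] ⇒ YES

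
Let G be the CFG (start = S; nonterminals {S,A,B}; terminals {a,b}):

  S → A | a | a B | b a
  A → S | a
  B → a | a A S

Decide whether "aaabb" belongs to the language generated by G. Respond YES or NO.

CNF form of G:
  S -> T0 B | T1 T0 | a
  A -> T0 B | T1 T0 | a
  B -> T0 X2 | a
  T0 -> a
  T1 -> b
  X2 -> A S

CYK fill:
  [0..0]={A,B,S,T0}  "a"  orig:{A,B,S}
  [1..1]={A,B,S,T0}  "a"  orig:{A,B,S}
  [2..2]={A,B,S,T0}  "a"  orig:{A,B,S}
  [3..3]={T1}  "b"  orig:{}
  [4..4]={T1}  "b"  orig:{}
  [0..1]={A,S,X2}  "aa"  orig:{A,S}
  [1..2]={A,S,X2}  "aa"  orig:{A,S}
  [2..3]=∅  "ab"
  [3..4]=∅  "bb"
  [0..2]={B,X2}  "aaa"  orig:{B}
  [1..3]=∅  "aab"
  [2..4]=∅  "abb"
  [0..3]=∅  "aaab"
  [1..4]=∅  "aabb"
  [0..4]=∅  "aaabb"

S ∉ T[0,4] ⇒ NO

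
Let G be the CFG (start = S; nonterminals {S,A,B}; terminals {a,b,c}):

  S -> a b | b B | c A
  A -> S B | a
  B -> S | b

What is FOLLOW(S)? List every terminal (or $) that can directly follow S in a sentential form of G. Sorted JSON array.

FIRST iteration:
iter 1:
  A via A→a: +{a}
  B via B→b: +{b}
  S via S→a b: +{a}
  S via S→b B: +{b}
  S via S→c A: +{c}
  FIRST(S)={a,b,c}  FIRST(A)={a}  FIRST(B)={b}
iter 2:
  A via A→S B: +{b,c}
  B via B→S: +{a,c}
  FIRST(S)={a,b,c}  FIRST(A)={a,b,c}  FIRST(B)={a,b,c}
iter 3: (no change)
  FIRST(S)={a,b,c}  FIRST(A)={a,b,c}  FIRST(B)={a,b,c}

FOLLOW sets:
FOLLOW(S) := {$}
round 1:
  A→S B: FOLLOW(S) ⊇ FIRST(B) = {a,b,c}; new: +{a,b,c}
  S→b B: FOLLOW(B) ⊇ FOLLOW(S) ⊇ {$,a,b,c}; new: +{$,a,b,c}
  S→c A: FOLLOW(A) ⊇ FOLLOW(S) ⊇ {$,a,b,c}; new: +{$,a,b,c}
  FOLLOW[S]={$,a,b,c}  FOLLOW[A]={$,a,b,c}  FOLLOW[B]={$,a,b,c}
round 2: — fixpoint
  FOLLOW[S]={$,a,b,c}  FOLLOW[A]={$,a,b,c}  FOLLOW[B]={$,a,b,c}

FOLLOW(S) = ["$", "a", "b", "c"]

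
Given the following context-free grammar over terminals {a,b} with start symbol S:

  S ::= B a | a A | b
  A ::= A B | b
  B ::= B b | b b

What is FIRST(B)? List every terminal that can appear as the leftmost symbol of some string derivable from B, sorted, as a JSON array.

Compute FIRST by fixpoint:
round 1:
  A via A→b: +{b}
  B via B→b b: +{b}
  S via S→B a: +{b}
  S via S→a A: +{a}
  S: {a,b}  A: {b}  B: {b}
round 2: — fixpoint
  S: {a,b}  A: {b}  B: {b}

FIRST(B) = ["b"]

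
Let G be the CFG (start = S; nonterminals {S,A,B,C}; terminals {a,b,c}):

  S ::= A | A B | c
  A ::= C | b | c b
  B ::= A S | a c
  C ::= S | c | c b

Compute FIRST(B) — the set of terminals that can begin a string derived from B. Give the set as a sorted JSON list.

Compute FIRST by fixpoint:
iter 1:
  A via A→b: +{b}
  A via A→c b: +{c}
  B via B→A S: +{b,c}
  B via B→a c: +{a}
  C via C→c: +{c}
  S via S→A: +{b,c}
  FIRST(S)={b,c}  FIRST(A)={b,c}  FIRST(B)={a,b,c}  FIRST(C)={c}
iter 2:
  C via C→S: +{b}
  FIRST(S)={b,c}  FIRST(A)={b,c}  FIRST(B)={a,b,c}  FIRST(C)={b,c}
iter 3: (no change)
  FIRST(S)={b,c}  FIRST(A)={b,c}  FIRST(B)={a,b,c}  FIRST(C)={b,c}

FIRST(B) = ["a", "b", "c"]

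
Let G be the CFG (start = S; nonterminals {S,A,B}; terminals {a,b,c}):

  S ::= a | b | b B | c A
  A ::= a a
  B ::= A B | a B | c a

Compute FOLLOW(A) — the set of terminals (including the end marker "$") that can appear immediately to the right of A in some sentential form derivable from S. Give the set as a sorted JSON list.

Compute FIRST by fixpoint:
pass 1:
  A via A→a a: +{a}
  B via B→A B: +{a}
  B via B→c a: +{c}
  S via S→a: +{a}
  S via S→b: +{b}
  S via S→c A: +{c}
  FIRST(S)={a,b,c}  FIRST(A)={a}  FIRST(B)={a,c}
pass 2: (stable)
  FIRST(S)={a,b,c}  FIRST(A)={a}  FIRST(B)={a,c}

Compute FOLLOW by fixpoint:
initialize: $ ∈ FOLLOW(S)
pass 1:
  B→A B: FOLLOW(A) ⊇ FIRST(B) = {a,c}; new: +{a,c}
  S→b B: FOLLOW(B) ⊇ FOLLOW(S) ⊇ {$}; new: +{$}
  S→c A: FOLLOW(A) ⊇ FOLLOW(S) ⊇ {$}; new: +{$}
  FOLLOW(S)={$}  FOLLOW(A)={$,a,c}  FOLLOW(B)={$}
pass 2: done
  FOLLOW(S)={$}  FOLLOW(A)={$,a,c}  FOLLOW(B)={$}

FOLLOW(A) = ["$", "a", "c"]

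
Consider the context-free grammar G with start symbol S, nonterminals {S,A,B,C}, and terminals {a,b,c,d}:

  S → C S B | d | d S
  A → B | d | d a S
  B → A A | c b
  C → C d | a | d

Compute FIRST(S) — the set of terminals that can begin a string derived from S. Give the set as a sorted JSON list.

Compute FIRST by fixpoint:
iter 1:
  A via A→d: +{d}
  B via B→A A: +{d}
  B via B→c b: +{c}
  C via C→a: +{a}
  C via C→d: +{d}
  S via S→C S B: +{a,d}
  S: {a,d}  A: {d}  B: {c,d}  C: {a,d}
iter 2:
  A via A→B: +{c}
  S: {a,d}  A: {c,d}  B: {c,d}  C: {a,d}
iter 3: (no change)
  S: {a,d}  A: {c,d}  B: {c,d}  C: {a,d}

FIRST(S) = ["a", "d"]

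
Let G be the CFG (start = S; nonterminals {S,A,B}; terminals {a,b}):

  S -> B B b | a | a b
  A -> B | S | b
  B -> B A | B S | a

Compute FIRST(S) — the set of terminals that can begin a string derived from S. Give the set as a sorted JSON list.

Compute FIRST by fixpoint:
[1]
  A via A→b: +{b}
  B via B→a: +{a}
  S via S→B B b: +{a}
  FIRST[S]={a}  FIRST[A]={b}  FIRST[B]={a}
[2]
  A via A→B: +{a}
  FIRST[S]={a}  FIRST[A]={a,b}  FIRST[B]={a}
[3] — fixpoint
  FIRST[S]={a}  FIRST[A]={a,b}  FIRST[B]={a}

FIRST(S) = ["a"]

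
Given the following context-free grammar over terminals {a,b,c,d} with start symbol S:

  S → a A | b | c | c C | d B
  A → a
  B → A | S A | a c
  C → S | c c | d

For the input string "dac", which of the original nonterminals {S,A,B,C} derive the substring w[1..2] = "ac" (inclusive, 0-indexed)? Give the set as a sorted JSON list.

CNF form of G:
  S -> T0 A | T1 C | T2 B | b | c
  A -> a
  B -> S A | T0 T1 | a
  C -> T0 A | T1 C | T1 T1 | T2 B | b | c | d
  T0 -> a
  T1 -> c
  T2 -> d

Fill CYK table bottom-up, restricted to cells inside w[1..2]:
  T[1,1] 'a' = {A,B,T0}  orig:{A,B}
  T[2,2] 'c' = {C,S,T1}  orig:{C,S}
  T[1,2] 'ac' = {B}

Original NTs in T[1,2] deriving "ac": ["B"]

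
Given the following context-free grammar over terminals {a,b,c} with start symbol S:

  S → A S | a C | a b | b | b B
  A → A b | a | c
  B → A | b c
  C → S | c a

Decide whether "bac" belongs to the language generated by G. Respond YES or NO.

CNF form of G:
  S -> A S | T0 B | T2 C | T2 T0 | b
  A -> A T0 | a | c
  B -> A T0 | T0 T1 | a | c
  C -> A S | T0 B | T1 T2 | T2 C | T2 T0 | b
  T0 -> b
  T1 -> c
  T2 -> a

CYK fill:
  cell(0,0) b: {C,S,T0}  orig:{C,S}
  cell(1,1) a: {A,B,T2}  orig:{A,B}
  cell(2,2) c: {A,B,T1}  orig:{A,B}
  cell(0,1) ba: {C,S}
  cell(1,2) ac: ∅
  cell(0,2) bac: ∅

S ∉ T[0,2] ⇒ NO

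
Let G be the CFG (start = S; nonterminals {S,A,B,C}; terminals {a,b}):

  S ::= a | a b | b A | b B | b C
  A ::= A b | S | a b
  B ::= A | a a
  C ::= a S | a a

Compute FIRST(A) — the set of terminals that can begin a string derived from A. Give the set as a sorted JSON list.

FIRST iteration:
[1]
  A via A→a b: +{a}
  B via B→A: +{a}
  C via C→a S: +{a}
  S via S→a: +{a}
  S via S→b A: +{b}
  S: {a,b}  A: {a}  B: {a}  C: {a}
[2]
  A via A→S: +{b}
  B via B→A: +{b}
  S: {a,b}  A: {a,b}  B: {a,b}  C: {a}
[3] (no change)
  S: {a,b}  A: {a,b}  B: {a,b}  C: {a}

FIRST(A) = ["a", "b"]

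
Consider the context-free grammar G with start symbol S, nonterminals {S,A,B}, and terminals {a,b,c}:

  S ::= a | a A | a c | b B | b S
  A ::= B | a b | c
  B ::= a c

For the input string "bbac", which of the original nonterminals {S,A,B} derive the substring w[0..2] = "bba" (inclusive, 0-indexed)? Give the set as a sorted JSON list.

Convert to CNF:
  S -> T0 A | T0 T2 | T1 B | T1 S | a
  A -> T0 T1 | T0 T2 | c
  B -> T0 T2
  T0 -> a
  T1 -> b
  T2 -> c

CYK fill (cells [i..j] with 0 ≤ i ≤ j ≤ 2 only):
  T[0,0] 'b' = {T1}  orig:{}
  T[1,1] 'b' = {T1}  orig:{}
  T[2,2] 'a' = {S,T0}  orig:{S}
  T[0,1] 'bb' = ∅
  T[1,2] 'ba' = {S}
  T[0,2] 'bba' = {S}

Original NTs in T[0,2] deriving "bba": ["S"]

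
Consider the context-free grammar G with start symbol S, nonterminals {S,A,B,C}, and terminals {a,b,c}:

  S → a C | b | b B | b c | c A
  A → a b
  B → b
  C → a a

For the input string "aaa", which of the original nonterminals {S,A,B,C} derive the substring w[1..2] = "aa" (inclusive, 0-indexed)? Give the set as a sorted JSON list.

CNF form of G:
  S -> T0 C | T1 B | T1 T2 | T2 A | b
  A -> T0 T1
  B -> b
  C -> T0 T0
  T0 -> a
  T1 -> b
  T2 -> c

Fill CYK table bottom-up — only the sub-triangle for w[1..2]:
  cell(1,1) a: {T0}  orig:{}
  cell(2,2) a: {T0}  orig:{}
  cell(1,2) aa: {C}

Original NTs in T[1,2] deriving "aa": ["C"]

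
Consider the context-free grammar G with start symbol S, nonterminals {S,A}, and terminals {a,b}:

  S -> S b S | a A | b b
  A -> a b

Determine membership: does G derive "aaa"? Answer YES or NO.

Convert to CNF:
  S -> S X2 | T0 A | T1 T1
  A -> T0 T1
  T0 -> a
  T1 -> b
  X2 -> T1 S

CYK fill:
  [0..0]={T0}  "a"  orig:{}
  [1..1]={T0}  "a"  orig:{}
  [2..2]={T0}  "a"  orig:{}
  [0..1]=∅  "aa"
  [1..2]=∅  "aa"
  [0..2]=∅  "aaa"

S ∉ T[0,2] ⇒ NO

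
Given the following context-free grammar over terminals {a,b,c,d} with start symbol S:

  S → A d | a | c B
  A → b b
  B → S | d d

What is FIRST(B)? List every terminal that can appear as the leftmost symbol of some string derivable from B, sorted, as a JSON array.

FIRST iteration:
pass 1:
  A via A→b b: +{b}
  B via B→d d: +{d}
  S via S→A d: +{b}
  S via S→a: +{a}
  S via S→c B: +{c}
  FIRST(S)={a,b,c}  FIRST(A)={b}  FIRST(B)={d}
pass 2:
  B via B→S: +{a,b,c}
  FIRST(S)={a,b,c}  FIRST(A)={b}  FIRST(B)={a,b,c,d}
pass 3: (no change)
  FIRST(S)={a,b,c}  FIRST(A)={b}  FIRST(B)={a,b,c,d}

FIRST(B) = ["a", "b", "c", "d"]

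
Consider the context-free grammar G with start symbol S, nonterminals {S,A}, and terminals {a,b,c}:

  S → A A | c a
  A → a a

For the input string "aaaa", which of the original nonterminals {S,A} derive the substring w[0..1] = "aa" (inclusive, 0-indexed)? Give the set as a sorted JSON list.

CNF form of G:
  S -> A A | T1 T0
  A -> T0 T0
  T0 -> a
  T1 -> c

CYK table (by increasing span) (cells [i..j] with 0 ≤ i ≤ j ≤ 1 only):
  [0..0]={T0}  "a"  orig:{}
  [1..1]={T0}  "a"  orig:{}
  [0..1]={A}  "aa"

Original NTs in T[0,1] deriving "aa": ["A"]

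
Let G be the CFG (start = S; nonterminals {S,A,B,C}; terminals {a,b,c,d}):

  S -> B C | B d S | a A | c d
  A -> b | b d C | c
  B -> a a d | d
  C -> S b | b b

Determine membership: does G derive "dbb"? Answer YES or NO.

Convert to CNF:
  S -> B C | B X6 | T2 A | T3 T1
  A -> T0 X4 | b | c
  B -> T2 X5 | d
  C -> S T0 | T0 T0
  T0 -> b
  T1 -> d
  T2 -> a
  T3 -> c
  X4 -> T1 C
  X5 -> T2 T1
  X6 -> T1 S

Fill CYK table bottom-up:
  cell(0,0) d: {B,T1}  orig:{B}
  cell(1,1) b: {A,T0}  orig:{A}
  cell(2,2) b: {A,T0}  orig:{A}
  cell(0,1) db: ∅
  cell(1,2) bb: {C}
  cell(0,2) dbb: {S,X4}  orig:{S}

S ∈ T[0,2] ⇒ YES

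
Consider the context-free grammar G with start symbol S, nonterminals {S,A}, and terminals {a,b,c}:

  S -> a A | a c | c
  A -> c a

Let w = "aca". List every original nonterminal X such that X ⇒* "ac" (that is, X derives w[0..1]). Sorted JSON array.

Convert to CNF:
  S -> T1 A | T1 T0 | c
  A -> T0 T1
  T0 -> c
  T1 -> a

Fill CYK table bottom-up, restricted to cells inside w[0..1]:
  T[0,0] 'a' = {T1}  orig:{}
  T[1,1] 'c' = {S,T0}  orig:{S}
  T[0,1] 'ac' = {S}

Original NTs in T[0,1] deriving "ac": ["S"]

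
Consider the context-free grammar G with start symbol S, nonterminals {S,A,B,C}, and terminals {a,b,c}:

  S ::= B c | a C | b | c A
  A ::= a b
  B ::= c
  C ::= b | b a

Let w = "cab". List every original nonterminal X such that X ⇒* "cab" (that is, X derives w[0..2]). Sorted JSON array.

CNF form of G:
  S -> B T2 | T0 C | T2 A | b
  A -> T0 T1
  B -> c
  C -> T1 T0 | b
  T0 -> a
  T1 -> b
  T2 -> c

CYK fill, restricted to cells inside w[0..2]:
  T[0,0] 'c' = {B,T2}  orig:{B}
  T[1,1] 'a' = {T0}  orig:{}
  T[2,2] 'b' = {C,S,T1}  orig:{C,S}
  T[0,1] 'ca' = ∅
  T[1,2] 'ab' = {A,S}
  T[0,2] 'cab' = {S}

Original NTs in T[0,2] deriving "cab": ["S"]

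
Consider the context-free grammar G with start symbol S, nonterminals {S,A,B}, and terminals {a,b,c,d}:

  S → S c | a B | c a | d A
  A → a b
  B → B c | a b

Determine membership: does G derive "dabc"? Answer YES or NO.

Convert to CNF:
  S -> S T2 | T0 B | T2 T0 | T3 A
  A -> T0 T1
  B -> B T2 | T0 T1
  T0 -> a
  T1 -> b
  T2 -> c
  T3 -> d

CYK table (by increasing span):
  cell(0,0) d: {T3}  orig:{}
  cell(1,1) a: {T0}  orig:{}
  cell(2,2) b: {T1}  orig:{}
  cell(3,3) c: {T2}  orig:{}
  cell(0,1) da: ∅
  cell(1,2) ab: {A,B}
  cell(2,3) bc: ∅
  cell(0,2) dab: {S}
  cell(1,3) abc: {B}
  cell(0,3) dabc: {S}

S ∈ T[0,3] ⇒ YES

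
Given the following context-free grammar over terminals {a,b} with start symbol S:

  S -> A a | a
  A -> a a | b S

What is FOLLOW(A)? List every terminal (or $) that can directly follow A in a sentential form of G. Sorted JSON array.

FIRST sets, iterate to fixpoint:
pass 1:
  A via A→a a: +{a}
  A via A→b S: +{b}
  S via S→A a: +{a,b}
  FIRST[S]={a,b}  FIRST[A]={a,b}
pass 2: (stable)
  FIRST[S]={a,b}  FIRST[A]={a,b}

Compute FOLLOW by fixpoint:
initialize: $ ∈ FOLLOW(S)
iter 1:
  S→A a: FOLLOW(A) ⊇ FIRST(a) = {a}; new: +{a}
  S: {$}  A: {a}
iter 2:
  A→b S: FOLLOW(S) ⊇ FOLLOW(A) ⊇ {a}; new: +{a}
  S: {$,a}  A: {a}
iter 3: done
  S: {$,a}  A: {a}

FOLLOW(A) = ["a"]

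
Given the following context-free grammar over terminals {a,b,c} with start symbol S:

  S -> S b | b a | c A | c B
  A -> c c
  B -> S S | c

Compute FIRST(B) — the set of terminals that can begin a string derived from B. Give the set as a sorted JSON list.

FIRST sets, iterate to fixpoint:
pass 1:
  A via A→c c: +{c}
  B via B→c: +{c}
  S via S→b a: +{b}
  S via S→c A: +{c}
  S: {b,c}  A: {c}  B: {c}
pass 2:
  B via B→S S: +{b}
  S: {b,c}  A: {c}  B: {b,c}
pass 3: done
  S: {b,c}  A: {c}  B: {b,c}

FIRST(B) = ["b", "c"]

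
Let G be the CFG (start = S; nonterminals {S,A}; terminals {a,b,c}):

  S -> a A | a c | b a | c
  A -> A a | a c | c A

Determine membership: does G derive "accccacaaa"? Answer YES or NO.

CNF form of G:
  S -> T0 A | T0 T1 | T2 T0 | c
  A -> A T0 | T0 T1 | T1 A
  T0 -> a
  T1 -> c
  T2 -> b

CYK fill:
  T[0,0] 'a' = {T0}  orig:{}
  T[1,1] 'c' = {S,T1}  orig:{S}
  T[2,2] 'c' = {S,T1}  orig:{S}
  T[3,3] 'c' = {S,T1}  orig:{S}
  T[4,4] 'c' = {S,T1}  orig:{S}
  T[5,5] 'a' = {T0}  orig:{}
  T[6,6] 'c' = {S,T1}  orig:{S}
  T[7,7] 'a' = {T0}  orig:{}
  T[8,8] 'a' = {T0}  orig:{}
  T[9,9] 'a' = {T0}  orig:{}
  T[0,1] 'ac' = {A,S}
  T[1,2] 'cc' = ∅
  T[2,3] 'cc' = ∅
  T[3,4] 'cc' = ∅
  T[4,5] 'ca' = ∅
  T[5,6] 'ac' = {A,S}
  T[6,7] 'ca' = ∅
  T[7,8] 'aa' = ∅
  T[8,9] 'aa' = ∅
  T[0,2] 'acc' = ∅
  T[1,3] 'ccc' = ∅
  T[2,4] 'ccc' = ∅
  T[3,5] 'cca' = ∅
  T[4,6] 'cac' = {A}
  T[5,7] 'aca' = {A}
  T[6,8] 'caa' = ∅
  T[7,9] 'aaa' = ∅
  T[0,3] 'accc' = ∅
  T[1,4] 'cccc' = ∅
  T[2,5] 'ccca' = ∅
  T[3,6] 'ccac' = {A}
  T[4,7] 'caca' = {A}
  T[5,8] 'acaa' = {A}
  T[6,9] 'caaa' = ∅
  T[0,4] 'acccc' = ∅
  T[1,5] 'cccca' = ∅
  T[2,6] 'cccac' = {A}
  T[3,7] 'ccaca' = {A}
  T[4,8] 'cacaa' = {A}
  T[5,9] 'acaaa' = {A}
  T[0,5] 'acccca' = ∅
  T[1,6] 'ccccac' = {A}
  T[2,7] 'cccaca' = {A}
  T[3,8] 'ccacaa' = {A}
  T[4,9] 'cacaaa' = {A}
  T[0,6] 'accccac' = {S}
  T[1,7] 'ccccaca' = {A}
  T[2,8] 'cccacaa' = {A}
  T[3,9] 'ccacaaa' = {A}
  T[0,7] 'accccaca' = {S}
  T[1,8] 'ccccacaa' = {A}
  T[2,9] 'cccacaaa' = {A}
  T[0,8] 'accccacaa' = {S}
  T[1,9] 'ccccacaaa' = {A}
  T[0,9] 'accccacaaa' = {S}

S ∈ T[0,9] ⇒ YES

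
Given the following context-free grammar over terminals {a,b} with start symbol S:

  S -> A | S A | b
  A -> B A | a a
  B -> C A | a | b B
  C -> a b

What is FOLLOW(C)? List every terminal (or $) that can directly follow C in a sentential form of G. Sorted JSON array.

FIRST iteration:
iter 1:
  A via A→a a: +{a}
  B via B→a: +{a}
  B via B→b B: +{b}
  C via C→a b: +{a}
  S via S→A: +{a}
  S via S→b: +{b}
  S: {a,b}  A: {a}  B: {a,b}  C: {a}
iter 2:
  A via A→B A: +{b}
  S: {a,b}  A: {a,b}  B: {a,b}  C: {a}
iter 3: (stable)
  S: {a,b}  A: {a,b}  B: {a,b}  C: {a}

FOLLOW sets:
initialize: $ ∈ FOLLOW(S)
iter 1:
  A→B A: FOLLOW(B) ⊇ FIRST(A) = {a,b}; new: +{a,b}
  B→C A: FOLLOW(C) ⊇ FIRST(A) = {a,b}; new: +{a,b}
  B→C A: FOLLOW(A) ⊇ FOLLOW(B) ⊇ {a,b}; new: +{a,b}
  S→A: FOLLOW(A) ⊇ FOLLOW(S) ⊇ {$}; new: +{$}
  S→S A: FOLLOW(S) ⊇ FIRST(A) = {a,b}; new: +{a,b}
  FOLLOW(S)={$,a,b}  FOLLOW(A)={$,a,b}  FOLLOW(B)={a,b}  FOLLOW(C)={a,b}
iter 2: (stable)
  FOLLOW(S)={$,a,b}  FOLLOW(A)={$,a,b}  FOLLOW(B)={a,b}  FOLLOW(C)={a,b}

FOLLOW(C) = ["a", "b"]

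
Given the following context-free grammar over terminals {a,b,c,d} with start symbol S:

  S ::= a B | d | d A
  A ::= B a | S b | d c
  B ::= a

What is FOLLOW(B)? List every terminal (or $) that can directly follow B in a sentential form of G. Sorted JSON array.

Compute FIRST by fixpoint:
[1]
  A via A→d c: +{d}
  B via B→a: +{a}
  S via S→a B: +{a}
  S via S→d: +{d}
  S: {a,d}  A: {d}  B: {a}
[2]
  A via A→B a: +{a}
  S: {a,d}  A: {a,d}  B: {a}
[3] (no change)
  S: {a,d}  A: {a,d}  B: {a}

FOLLOW sets:
seed FOLLOW(S) with $
iter 1:
  A→B a: FOLLOW(B) ⊇ FIRST(a) = {a}; new: +{a}
  A→S b: FOLLOW(S) ⊇ FIRST(b) = {b}; new: +{b}
  S→a B: FOLLOW(B) ⊇ FOLLOW(S) ⊇ {$,b}; new: +{$,b}
  S→d A: FOLLOW(A) ⊇ FOLLOW(S) ⊇ {$,b}; new: +{$,b}
  FOLLOW(S)={$,b}  FOLLOW(A)={$,b}  FOLLOW(B)={$,a,b}
iter 2: done
  FOLLOW(S)={$,b}  FOLLOW(A)={$,b}  FOLLOW(B)={$,a,b}

FOLLOW(B) = ["$", "a", "b"]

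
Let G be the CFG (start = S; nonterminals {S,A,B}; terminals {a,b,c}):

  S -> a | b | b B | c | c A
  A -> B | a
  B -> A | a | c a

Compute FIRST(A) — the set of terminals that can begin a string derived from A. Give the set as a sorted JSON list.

FIRST sets, iterate to fixpoint:
round 1:
  A via A→a: +{a}
  B via B→A: +{a}
  B via B→c a: +{c}
  S via S→a: +{a}
  S via S→b: +{b}
  S via S→c: +{c}
  FIRST(S)={a,b,c}  FIRST(A)={a}  FIRST(B)={a,c}
round 2:
  A via A→B: +{c}
  FIRST(S)={a,b,c}  FIRST(A)={a,c}  FIRST(B)={a,c}
round 3: (no change)
  FIRST(S)={a,b,c}  FIRST(A)={a,c}  FIRST(B)={a,c}

FIRST(A) = ["a", "c"]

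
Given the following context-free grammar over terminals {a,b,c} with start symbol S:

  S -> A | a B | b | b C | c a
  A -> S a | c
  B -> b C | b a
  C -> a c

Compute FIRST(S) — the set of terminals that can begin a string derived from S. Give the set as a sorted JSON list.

Compute FIRST by fixpoint:
iter 1:
  A via A→c: +{c}
  B via B→b C: +{b}
  C via C→a c: +{a}
  S via S→A: +{c}
  S via S→a B: +{a}
  S via S→b: +{b}
  S: {a,b,c}  A: {c}  B: {b}  C: {a}
iter 2:
  A via A→S a: +{a,b}
  S: {a,b,c}  A: {a,b,c}  B: {b}  C: {a}
iter 3: (stable)
  S: {a,b,c}  A: {a,b,c}  B: {b}  C: {a}

FIRST(S) = ["a", "b", "c"]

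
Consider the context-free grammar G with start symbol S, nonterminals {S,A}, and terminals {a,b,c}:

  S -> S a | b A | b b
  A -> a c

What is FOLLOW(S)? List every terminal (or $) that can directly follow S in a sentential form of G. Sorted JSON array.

Compute FIRST by fixpoint:
[1]
  A via A→a c: +{a}
  S via S→b A: +{b}
  FIRST(S)={b}  FIRST(A)={a}
[2] — fixpoint
  FIRST(S)={b}  FIRST(A)={a}

FOLLOW sets:
initialize: $ ∈ FOLLOW(S)
iter 1:
  S→S a: FOLLOW(S) ⊇ FIRST(a) = {a}; new: +{a}
  S→b A: FOLLOW(A) ⊇ FOLLOW(S) ⊇ {$,a}; new: +{$,a}
  FOLLOW[S]={$,a}  FOLLOW[A]={$,a}
iter 2: — fixpoint
  FOLLOW[S]={$,a}  FOLLOW[A]={$,a}

FOLLOW(S) = ["$", "a"]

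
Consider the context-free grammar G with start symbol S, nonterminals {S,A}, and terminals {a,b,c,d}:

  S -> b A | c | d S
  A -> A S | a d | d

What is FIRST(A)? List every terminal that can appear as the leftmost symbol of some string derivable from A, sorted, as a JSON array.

FIRST sets, iterate to fixpoint:
[1]
  A via A→a d: +{a}
  A via A→d: +{d}
  S via S→b A: +{b}
  S via S→c: +{c}
  S via S→d S: +{d}
  S: {b,c,d}  A: {a,d}
[2] (stable)
  S: {b,c,d}  A: {a,d}

FIRST(A) = ["a", "d"]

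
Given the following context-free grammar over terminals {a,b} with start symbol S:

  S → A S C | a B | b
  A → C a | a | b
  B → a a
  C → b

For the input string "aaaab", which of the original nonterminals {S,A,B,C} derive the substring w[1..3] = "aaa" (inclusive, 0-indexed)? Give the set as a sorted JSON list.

CNF form of G:
  S -> A X1 | T0 B | b
  A -> C T0 | a | b
  B -> T0 T0
  C -> b
  T0 -> a
  X1 -> S C

CYK fill, restricted to cells inside w[1..3]:
  T[1,1] 'a' = {A,T0}  orig:{A}
  T[2,2] 'a' = {A,T0}  orig:{A}
  T[3,3] 'a' = {A,T0}  orig:{A}
  T[1,2] 'aa' = {B}
  T[2,3] 'aa' = {B}
  T[1,3] 'aaa' = {S}

Original NTs in T[1,3] deriving "aaa": ["S"]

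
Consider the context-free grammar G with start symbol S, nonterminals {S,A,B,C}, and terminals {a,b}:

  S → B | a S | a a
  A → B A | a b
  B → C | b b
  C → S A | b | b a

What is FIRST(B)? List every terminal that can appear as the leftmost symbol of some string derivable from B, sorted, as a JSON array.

Compute FIRST by fixpoint:
round 1:
  A via A→a b: +{a}
  B via B→b b: +{b}
  C via C→b: +{b}
  S via S→B: +{b}
  S via S→a S: +{a}
  S: {a,b}  A: {a}  B: {b}  C: {b}
round 2:
  A via A→B A: +{b}
  C via C→S A: +{a}
  S: {a,b}  A: {a,b}  B: {b}  C: {a,b}
round 3:
  B via B→C: +{a}
  S: {a,b}  A: {a,b}  B: {a,b}  C: {a,b}
round 4: (stable)
  S: {a,b}  A: {a,b}  B: {a,b}  C: {a,b}

FIRST(B) = ["a", "b"]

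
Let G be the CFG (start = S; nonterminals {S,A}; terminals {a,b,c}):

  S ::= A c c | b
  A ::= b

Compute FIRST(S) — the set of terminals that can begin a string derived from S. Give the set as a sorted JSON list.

Compute FIRST by fixpoint:
[1]
  A via A→b: +{b}
  S via S→A c c: +{b}
  FIRST(S)={b}  FIRST(A)={b}
[2] (stable)
  FIRST(S)={b}  FIRST(A)={b}

FIRST(S) = ["b"]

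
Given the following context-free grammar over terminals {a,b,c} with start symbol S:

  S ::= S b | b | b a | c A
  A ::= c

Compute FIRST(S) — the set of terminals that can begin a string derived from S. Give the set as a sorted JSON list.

FIRST sets, iterate to fixpoint:
pass 1:
  A via A→c: +{c}
  S via S→b: +{b}
  S via S→c A: +{c}
  S: {b,c}  A: {c}
pass 2: — fixpoint
  S: {b,c}  A: {c}

FIRST(S) = ["b", "c"]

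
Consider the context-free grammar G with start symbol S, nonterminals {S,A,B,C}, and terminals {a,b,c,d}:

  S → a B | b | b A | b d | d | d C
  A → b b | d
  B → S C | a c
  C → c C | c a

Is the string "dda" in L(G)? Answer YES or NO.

CNF form of G:
  S -> T0 A | T0 T3 | T1 B | T3 C | b | d
  A -> T0 T0 | d
  B -> S C | T1 T2
  C -> T2 C | T2 T1
  T0 -> b
  T1 -> a
  T2 -> c
  T3 -> d

Fill CYK table bottom-up:
  cell(0,0) d: {A,S,T3}  orig:{A,S}
  cell(1,1) d: {A,S,T3}  orig:{A,S}
  cell(2,2) a: {T1}  orig:{}
  cell(0,1) dd: ∅
  cell(1,2) da: ∅
  cell(0,2) dda: ∅

S ∉ T[0,2] ⇒ NO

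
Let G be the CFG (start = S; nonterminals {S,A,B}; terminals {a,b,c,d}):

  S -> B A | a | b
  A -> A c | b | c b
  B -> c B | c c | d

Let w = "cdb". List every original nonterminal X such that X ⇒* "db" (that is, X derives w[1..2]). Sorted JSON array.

Convert to CNF:
  S -> B A | a | b
  A -> A T0 | T0 T1 | b
  B -> T0 B | T0 T0 | d
  T0 -> c
  T1 -> b

CYK table (by increasing span) (cells [i..j] with 1 ≤ i ≤ j ≤ 2 only):
  cell(1,1) d: {B}
  cell(2,2) b: {A,S,T1}  orig:{A,S}
  cell(1,2) db: {S}

Original NTs in T[1,2] deriving "db": ["S"]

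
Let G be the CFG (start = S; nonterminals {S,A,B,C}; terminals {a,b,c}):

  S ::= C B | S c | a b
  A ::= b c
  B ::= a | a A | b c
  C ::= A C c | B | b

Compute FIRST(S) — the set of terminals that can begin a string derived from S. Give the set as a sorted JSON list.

FIRST sets, iterate to fixpoint:
iter 1:
  A via A→b c: +{b}
  B via B→a: +{a}
  B via B→b c: +{b}
  C via C→A C c: +{b}
  C via C→B: +{a}
  S via S→C B: +{a,b}
  S: {a,b}  A: {b}  B: {a,b}  C: {a,b}
iter 2: — fixpoint
  S: {a,b}  A: {b}  B: {a,b}  C: {a,b}

FIRST(S) = ["a", "b"]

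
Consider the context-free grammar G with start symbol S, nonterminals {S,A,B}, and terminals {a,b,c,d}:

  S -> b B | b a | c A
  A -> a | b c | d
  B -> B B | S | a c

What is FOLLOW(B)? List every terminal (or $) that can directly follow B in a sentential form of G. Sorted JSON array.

Compute FIRST by fixpoint:
pass 1:
  A via A→a: +{a}
  A via A→b c: +{b}
  A via A→d: +{d}
  B via B→a c: +{a}
  S via S→b B: +{b}
  S via S→c A: +{c}
  FIRST(S)={b,c}  FIRST(A)={a,b,d}  FIRST(B)={a}
pass 2:
  B via B→S: +{b,c}
  FIRST(S)={b,c}  FIRST(A)={a,b,d}  FIRST(B)={a,b,c}
pass 3: done
  FIRST(S)={b,c}  FIRST(A)={a,b,d}  FIRST(B)={a,b,c}

FOLLOW iteration:
FOLLOW(S) := {$}
round 1:
  B→B B: FOLLOW(B) ⊇ FIRST(B) = {a,b,c}; new: +{a,b,c}
  B→S: FOLLOW(S) ⊇ FOLLOW(B) ⊇ {a,b,c}; new: +{a,b,c}
  S→b B: FOLLOW(B) ⊇ FOLLOW(S) ⊇ {$,a,b,c}; new: +{$}
  S→c A: FOLLOW(A) ⊇ FOLLOW(S) ⊇ {$,a,b,c}; new: +{$,a,b,c}
  FOLLOW(S)={$,a,b,c}  FOLLOW(A)={$,a,b,c}  FOLLOW(B)={$,a,b,c}
round 2: — fixpoint
  FOLLOW(S)={$,a,b,c}  FOLLOW(A)={$,a,b,c}  FOLLOW(B)={$,a,b,c}

FOLLOW(B) = ["$", "a", "b", "c"]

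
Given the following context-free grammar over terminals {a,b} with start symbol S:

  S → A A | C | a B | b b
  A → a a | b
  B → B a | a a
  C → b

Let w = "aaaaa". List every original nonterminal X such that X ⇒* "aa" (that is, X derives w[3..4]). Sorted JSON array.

Convert to CNF:
  S -> A A | T0 B | T1 T1 | b
  A -> T0 T0 | b
  B -> B T0 | T0 T0
  C -> b
  T0 -> a
  T1 -> b

CYK fill — only the sub-triangle for w[3..4]:
  T[3,3] 'a' = {T0}  orig:{}
  T[4,4] 'a' = {T0}  orig:{}
  T[3,4] 'aa' = {A,B}

Original NTs in T[3,4] deriving "aa": ["A", "B"]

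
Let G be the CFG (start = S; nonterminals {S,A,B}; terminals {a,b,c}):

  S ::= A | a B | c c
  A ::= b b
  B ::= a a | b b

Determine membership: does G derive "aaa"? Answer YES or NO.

Convert to CNF:
  S -> T0 T0 | T1 B | T2 T2
  A -> T0 T0
  B -> T0 T0 | T1 T1
  T0 -> b
  T1 -> a
  T2 -> c

Fill CYK table bottom-up:
  cell(0,0) a: {T1}  orig:{}
  cell(1,1) a: {T1}  orig:{}
  cell(2,2) a: {T1}  orig:{}
  cell(0,1) aa: {B}
  cell(1,2) aa: {B}
  cell(0,2) aaa: {S}

S ∈ T[0,2] ⇒ YES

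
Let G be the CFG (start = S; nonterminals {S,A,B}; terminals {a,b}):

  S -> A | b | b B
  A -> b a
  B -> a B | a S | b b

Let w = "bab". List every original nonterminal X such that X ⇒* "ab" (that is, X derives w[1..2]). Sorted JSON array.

Convert to CNF:
  S -> T0 B | T0 T1 | b
  A -> T0 T1
  B -> T0 T0 | T1 B | T1 S
  T0 -> b
  T1 -> a

Fill CYK table bottom-up (cells [i..j] with 1 ≤ i ≤ j ≤ 2 only):
  cell(1,1) a: {T1}  orig:{}
  cell(2,2) b: {S,T0}  orig:{S}
  cell(1,2) ab: {B}

Original NTs in T[1,2] deriving "ab": ["B"]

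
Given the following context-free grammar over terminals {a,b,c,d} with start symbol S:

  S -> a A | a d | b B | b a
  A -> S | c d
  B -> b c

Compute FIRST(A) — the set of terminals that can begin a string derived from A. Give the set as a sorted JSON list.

FIRST sets, iterate to fixpoint:
[1]
  A via A→c d: +{c}
  B via B→b c: +{b}
  S via S→a A: +{a}
  S via S→b B: +{b}
  FIRST(S)={a,b}  FIRST(A)={c}  FIRST(B)={b}
[2]
  A via A→S: +{a,b}
  FIRST(S)={a,b}  FIRST(A)={a,b,c}  FIRST(B)={b}
[3] done
  FIRST(S)={a,b}  FIRST(A)={a,b,c}  FIRST(B)={b}

FIRST(A) = ["a", "b", "c"]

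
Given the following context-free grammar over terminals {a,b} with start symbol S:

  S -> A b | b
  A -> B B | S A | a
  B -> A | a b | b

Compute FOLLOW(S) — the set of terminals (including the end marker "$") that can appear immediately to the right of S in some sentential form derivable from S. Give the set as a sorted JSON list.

Compute FIRST by fixpoint:
round 1:
  A via A→a: +{a}
  B via B→A: +{a}
  B via B→b: +{b}
  S via S→A b: +{a}
  S via S→b: +{b}
  FIRST[S]={a,b}  FIRST[A]={a}  FIRST[B]={a,b}
round 2:
  A via A→B B: +{b}
  FIRST[S]={a,b}  FIRST[A]={a,b}  FIRST[B]={a,b}
round 3: done
  FIRST[S]={a,b}  FIRST[A]={a,b}  FIRST[B]={a,b}

Compute FOLLOW by fixpoint:
seed FOLLOW(S) with $
iter 1:
  A→B B: FOLLOW(B) ⊇ FIRST(B) = {a,b}; new: +{a,b}
  A→S A: FOLLOW(S) ⊇ FIRST(A) = {a,b}; new: +{a,b}
  B→A: FOLLOW(A) ⊇ FOLLOW(B) ⊇ {a,b}; new: +{a,b}
  S: {$,a,b}  A: {a,b}  B: {a,b}
iter 2: done
  S: {$,a,b}  A: {a,b}  B: {a,b}

FOLLOW(S) = ["$", "a", "b"]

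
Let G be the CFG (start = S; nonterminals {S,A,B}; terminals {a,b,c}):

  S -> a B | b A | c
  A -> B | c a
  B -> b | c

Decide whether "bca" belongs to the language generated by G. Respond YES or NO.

Convert to CNF:
  S -> T1 B | T2 A | c
  A -> T0 T1 | b | c
  B -> b | c
  T0 -> c
  T1 -> a
  T2 -> b

CYK table (by increasing span):
  cell(0,0) b: {A,B,T2}  orig:{A,B}
  cell(1,1) c: {A,B,S,T0}  orig:{A,B,S}
  cell(2,2) a: {T1}  orig:{}
  cell(0,1) bc: {S}
  cell(1,2) ca: {A}
  cell(0,2) bca: {S}

S ∈ T[0,2] ⇒ YES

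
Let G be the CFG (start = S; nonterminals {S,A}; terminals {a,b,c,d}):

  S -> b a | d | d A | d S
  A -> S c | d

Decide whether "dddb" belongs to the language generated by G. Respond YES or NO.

CNF form of G:
  S -> T1 T2 | T3 A | T3 S | d
  A -> S T0 | d
  T0 -> c
  T1 -> b
  T2 -> a
  T3 -> d

CYK table (by increasing span):
  cell(0,0) d: {A,S,T3}  orig:{A,S}
  cell(1,1) d: {A,S,T3}  orig:{A,S}
  cell(2,2) d: {A,S,T3}  orig:{A,S}
  cell(3,3) b: {T1}  orig:{}
  cell(0,1) dd: {S}
  cell(1,2) dd: {S}
  cell(2,3) db: ∅
  cell(0,2) ddd: {S}
  cell(1,3) ddb: ∅
  cell(0,3) dddb: ∅

S ∉ T[0,3] ⇒ NO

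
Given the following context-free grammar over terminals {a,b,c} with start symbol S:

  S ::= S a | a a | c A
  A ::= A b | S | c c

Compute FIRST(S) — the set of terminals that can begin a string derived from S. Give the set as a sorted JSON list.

Compute FIRST by fixpoint:
[1]
  A via A→c c: +{c}
  S via S→a a: +{a}
  S via S→c A: +{c}
  FIRST[S]={a,c}  FIRST[A]={c}
[2]
  A via A→S: +{a}
  FIRST[S]={a,c}  FIRST[A]={a,c}
[3] (stable)
  FIRST[S]={a,c}  FIRST[A]={a,c}

FIRST(S) = ["a", "c"]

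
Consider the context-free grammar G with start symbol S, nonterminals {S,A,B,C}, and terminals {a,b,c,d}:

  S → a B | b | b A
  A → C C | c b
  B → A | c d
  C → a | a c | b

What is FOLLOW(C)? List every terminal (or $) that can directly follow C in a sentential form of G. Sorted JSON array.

FIRST sets, iterate to fixpoint:
pass 1:
  A via A→c b: +{c}
  B via B→A: +{c}
  C via C→a: +{a}
  C via C→b: +{b}
  S via S→a B: +{a}
  S via S→b: +{b}
  FIRST(S)={a,b}  FIRST(A)={c}  FIRST(B)={c}  FIRST(C)={a,b}
pass 2:
  A via A→C C: +{a,b}
  B via B→A: +{a,b}
  FIRST(S)={a,b}  FIRST(A)={a,b,c}  FIRST(B)={a,b,c}  FIRST(C)={a,b}
pass 3: (no change)
  FIRST(S)={a,b}  FIRST(A)={a,b,c}  FIRST(B)={a,b,c}  FIRST(C)={a,b}

FOLLOW sets:
FOLLOW(S) := {$}
[1]
  A→C C: FOLLOW(C) ⊇ FIRST(C) = {a,b}; new: +{a,b}
  S→a B: FOLLOW(B) ⊇ FOLLOW(S) ⊇ {$}; new: +{$}
  S→b A: FOLLOW(A) ⊇ FOLLOW(S) ⊇ {$}; new: +{$}
  FOLLOW(S)={$}  FOLLOW(A)={$}  FOLLOW(B)={$}  FOLLOW(C)={a,b}
[2]
  A→C C: FOLLOW(C) ⊇ FOLLOW(A) ⊇ {$}; new: +{$}
  FOLLOW(S)={$}  FOLLOW(A)={$}  FOLLOW(B)={$}  FOLLOW(C)={$,a,b}
[3] (no change)
  FOLLOW(S)={$}  FOLLOW(A)={$}  FOLLOW(B)={$}  FOLLOW(C)={$,a,b}

FOLLOW(C) = ["$", "a", "b"]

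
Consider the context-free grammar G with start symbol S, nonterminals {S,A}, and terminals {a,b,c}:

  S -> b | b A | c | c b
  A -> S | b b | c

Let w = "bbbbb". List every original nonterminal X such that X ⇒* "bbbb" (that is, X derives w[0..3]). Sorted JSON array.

CNF form of G:
  S -> T0 A | T1 T0 | b | c
  A -> T0 A | T0 T0 | T1 T0 | b | c
  T0 -> b
  T1 -> c

CYK fill, restricted to cells inside w[0..3]:
  [0..0]={A,S,T0}  "b"  orig:{A,S}
  [1..1]={A,S,T0}  "b"  orig:{A,S}
  [2..2]={A,S,T0}  "b"  orig:{A,S}
  [3..3]={A,S,T0}  "b"  orig:{A,S}
  [0..1]={A,S}  "bb"
  [1..2]={A,S}  "bb"
  [2..3]={A,S}  "bb"
  [0..2]={A,S}  "bbb"
  [1..3]={A,S}  "bbb"
  [0..3]={A,S}  "bbbb"

Original NTs in T[0,3] deriving "bbbb": ["A", "S"]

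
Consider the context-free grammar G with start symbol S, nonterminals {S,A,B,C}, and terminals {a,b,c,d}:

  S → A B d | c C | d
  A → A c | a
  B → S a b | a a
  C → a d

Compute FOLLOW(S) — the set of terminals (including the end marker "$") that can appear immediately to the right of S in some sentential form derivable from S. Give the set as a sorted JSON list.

FIRST sets, iterate to fixpoint:
round 1:
  A via A→a: +{a}
  B via B→a a: +{a}
  C via C→a d: +{a}
  S via S→A B d: +{a}
  S via S→c C: +{c}
  S via S→d: +{d}
  FIRST(S)={a,c,d}  FIRST(A)={a}  FIRST(B)={a}  FIRST(C)={a}
round 2:
  B via B→S a b: +{c,d}
  FIRST(S)={a,c,d}  FIRST(A)={a}  FIRST(B)={a,c,d}  FIRST(C)={a}
round 3: done
  FIRST(S)={a,c,d}  FIRST(A)={a}  FIRST(B)={a,c,d}  FIRST(C)={a}

FOLLOW sets:
initialize: $ ∈ FOLLOW(S)
iter 1:
  A→A c: FOLLOW(A) ⊇ FIRST(c) = {c}; new: +{c}
  B→S a b: FOLLOW(S) ⊇ FIRST(a) = {a}; new: +{a}
  S→A B d: FOLLOW(A) ⊇ FIRST(B) = {a,c,d}; new: +{a,d}
  S→A B d: FOLLOW(B) ⊇ FIRST(d) = {d}; new: +{d}
  S→c C: FOLLOW(C) ⊇ FOLLOW(S) ⊇ {$,a}; new: +{$,a}
  S: {$,a}  A: {a,c,d}  B: {d}  C: {$,a}
iter 2: (no change)
  S: {$,a}  A: {a,c,d}  B: {d}  C: {$,a}

FOLLOW(S) = ["$", "a"]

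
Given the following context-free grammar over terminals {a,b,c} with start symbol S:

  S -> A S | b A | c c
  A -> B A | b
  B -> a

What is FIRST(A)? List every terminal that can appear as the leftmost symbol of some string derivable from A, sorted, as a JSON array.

FIRST sets, iterate to fixpoint:
pass 1:
  A via A→b: +{b}
  B via B→a: +{a}
  S via S→A S: +{b}
  S via S→c c: +{c}
  FIRST[S]={b,c}  FIRST[A]={b}  FIRST[B]={a}
pass 2:
  A via A→B A: +{a}
  S via S→A S: +{a}
  FIRST[S]={a,b,c}  FIRST[A]={a,b}  FIRST[B]={a}
pass 3: (no change)
  FIRST[S]={a,b,c}  FIRST[A]={a,b}  FIRST[B]={a}

FIRST(A) = ["a", "b"]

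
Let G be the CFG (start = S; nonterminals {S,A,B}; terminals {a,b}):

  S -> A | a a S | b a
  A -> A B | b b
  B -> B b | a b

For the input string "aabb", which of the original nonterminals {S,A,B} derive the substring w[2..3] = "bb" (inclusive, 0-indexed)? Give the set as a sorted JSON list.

CNF form of G:
  S -> A B | T0 T0 | T0 T1 | T1 X2
  A -> A B | T0 T0
  B -> B T0 | T1 T0
  T0 -> b
  T1 -> a
  X2 -> T1 S

CYK table (by increasing span) — only the sub-triangle for w[2..3]:
  cell(2,2) b: {T0}  orig:{}
  cell(3,3) b: {T0}  orig:{}
  cell(2,3) bb: {A,S}

Original NTs in T[2,3] deriving "bb": ["A", "S"]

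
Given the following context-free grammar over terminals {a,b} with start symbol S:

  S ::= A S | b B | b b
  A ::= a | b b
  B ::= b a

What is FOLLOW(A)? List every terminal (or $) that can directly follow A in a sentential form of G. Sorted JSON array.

FIRST iteration:
[1]
  A via A→a: +{a}
  A via A→b b: +{b}
  B via B→b a: +{b}
  S via S→A S: +{a,b}
  FIRST[S]={a,b}  FIRST[A]={a,b}  FIRST[B]={b}
[2] (stable)
  FIRST[S]={a,b}  FIRST[A]={a,b}  FIRST[B]={b}

FOLLOW sets:
FOLLOW(S) := {$}
[1]
  S→A S: FOLLOW(A) ⊇ FIRST(S) = {a,b}; new: +{a,b}
  S→b B: FOLLOW(B) ⊇ FOLLOW(S) ⊇ {$}; new: +{$}
  FOLLOW[S]={$}  FOLLOW[A]={a,b}  FOLLOW[B]={$}
[2] done
  FOLLOW[S]={$}  FOLLOW[A]={a,b}  FOLLOW[B]={$}

FOLLOW(A) = ["a", "b"]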